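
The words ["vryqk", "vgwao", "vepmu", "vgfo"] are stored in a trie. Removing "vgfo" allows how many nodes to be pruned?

A node on "vgfo"'s path can go only if nothing else ends at it or branches off below it.
The suffix "fo" (2 nodes) is used only by "vgfo"; the node for "vg" still has the child "w", so pruning stops there.
Nodes removed: 2

2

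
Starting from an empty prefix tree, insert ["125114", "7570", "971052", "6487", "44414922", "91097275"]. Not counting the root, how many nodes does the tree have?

35

Count nodes per top-level branch (shared prefixes stored once):
  '1'-branch (125114): 6 nodes
  '4'-branch (44414922): 8 nodes
  '6'-branch (6487): 4 nodes
  '7'-branch (7570): 4 nodes
  '9'-branch (91097275, 971052): 13 nodes
Sum: 35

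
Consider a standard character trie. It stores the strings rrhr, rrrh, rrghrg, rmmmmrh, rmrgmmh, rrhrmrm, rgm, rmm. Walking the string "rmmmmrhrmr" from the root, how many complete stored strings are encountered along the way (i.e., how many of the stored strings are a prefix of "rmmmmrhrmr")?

2

Walk "rmmmmrhrmr" from the root; an end-of-word marker is hit whenever a stored word is a prefix of "rmmmmrhrmr".
Prefixes of the query that are stored words: "rmm", "rmmmmrh"
Count: 2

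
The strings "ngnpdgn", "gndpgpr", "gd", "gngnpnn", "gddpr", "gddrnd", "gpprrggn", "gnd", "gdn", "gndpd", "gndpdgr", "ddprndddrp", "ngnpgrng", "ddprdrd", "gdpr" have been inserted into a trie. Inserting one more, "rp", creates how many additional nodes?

2

No existing word starts with "r", so every character of "rp" needs a new node.
2 − 0 = 2 new nodes.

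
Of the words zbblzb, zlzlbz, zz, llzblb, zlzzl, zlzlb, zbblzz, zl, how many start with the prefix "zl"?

4

Walk to "zl"; the words in its subtree are exactly those with that prefix.
Words under "zl": zl, zlzlb, zlzlbz, zlzzl
Count: 4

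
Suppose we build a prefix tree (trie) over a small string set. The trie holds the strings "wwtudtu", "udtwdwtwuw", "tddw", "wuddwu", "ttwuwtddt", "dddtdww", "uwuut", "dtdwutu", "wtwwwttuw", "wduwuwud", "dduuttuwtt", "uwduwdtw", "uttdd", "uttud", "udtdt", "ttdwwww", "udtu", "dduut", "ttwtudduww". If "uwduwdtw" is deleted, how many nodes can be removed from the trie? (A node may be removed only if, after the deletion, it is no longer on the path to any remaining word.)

6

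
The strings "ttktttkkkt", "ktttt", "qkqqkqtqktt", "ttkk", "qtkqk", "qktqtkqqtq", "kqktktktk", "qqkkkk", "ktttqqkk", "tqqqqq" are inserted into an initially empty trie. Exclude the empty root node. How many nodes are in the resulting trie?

61

For each word, the new-node count is its length minus the longest prefix already in the trie:
  "ttktttkkkt" → 10 new (t, t, k, t, t, t, k, k, k, t)
  "ktttt" → 5 new (k, t, t, t, t)
  "qkqqkqtqktt" → 11 new (q, k, q, q, k, q, t, q, k, t, t)
  "ttkk" → prefix "ttk" already present; 1 new (k)
  "qtkqk" → prefix "q" already present; 4 new (t, k, q, k)
  "qktqtkqqtq" → prefix "qk" already present; 8 new (t, q, t, k, q, q, t, q)
  "kqktktktk" → prefix "k" already present; 8 new (q, k, t, k, t, k, t, k)
  "qqkkkk" → prefix "q" already present; 5 new (q, k, k, k, k)
  "ktttqqkk" → prefix "kttt" already present; 4 new (q, q, k, k)
  "tqqqqq" → prefix "t" already present; 5 new (q, q, q, q, q)
Total nodes = 10 + 5 + 11 + 1 + 4 + 8 + 8 + 5 + 4 + 5 = 61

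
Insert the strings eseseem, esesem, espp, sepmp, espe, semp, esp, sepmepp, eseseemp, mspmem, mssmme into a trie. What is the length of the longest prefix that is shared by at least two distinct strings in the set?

7

Look for the deepest trie node that still has at least two words in its subtree.
e.g. "eseseem" and "eseseemp" share the prefix "eseseem" of length 7; no pair shares a longer one.
Longest shared-prefix length: 7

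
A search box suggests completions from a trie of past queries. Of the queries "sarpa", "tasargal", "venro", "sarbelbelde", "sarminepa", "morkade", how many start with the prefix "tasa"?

1

Traverse to the node for "tasa", then collect every word in that subtree.
Matches: "tasargal"
Count: 1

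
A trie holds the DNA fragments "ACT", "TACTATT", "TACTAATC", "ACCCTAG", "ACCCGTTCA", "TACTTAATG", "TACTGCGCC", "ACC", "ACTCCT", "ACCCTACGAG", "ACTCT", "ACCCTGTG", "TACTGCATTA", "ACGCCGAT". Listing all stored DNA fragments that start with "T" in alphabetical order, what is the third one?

Words with prefix "T", in lexicographic order: "TACTAATC", "TACTATT", "TACTGCATTA", "TACTGCGCC", "TACTTAATG"
The 3rd is TACTGCATTA.

TACTGCATTA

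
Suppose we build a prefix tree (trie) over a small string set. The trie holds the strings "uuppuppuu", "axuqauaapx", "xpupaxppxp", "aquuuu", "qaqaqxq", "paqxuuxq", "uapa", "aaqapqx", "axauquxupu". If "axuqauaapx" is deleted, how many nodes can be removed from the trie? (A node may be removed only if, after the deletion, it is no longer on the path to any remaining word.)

After clearing the end-marker at "axuqauaapx", prune upward until reaching a node still needed by another word.
The suffix "uqauaapx" (8 nodes) is used only by "axuqauaapx"; the node for "ax" still has the child "a", so pruning stops there.
Nodes removed: 8

8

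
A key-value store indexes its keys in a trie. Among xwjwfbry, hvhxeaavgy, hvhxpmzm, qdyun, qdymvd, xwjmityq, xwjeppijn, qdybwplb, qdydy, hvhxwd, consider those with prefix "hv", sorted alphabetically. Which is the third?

Words with prefix "hv", in lexicographic order: "hvhxeaavgy", "hvhxpmzm", "hvhxwd"
Position 3: hvhxwd

hvhxwd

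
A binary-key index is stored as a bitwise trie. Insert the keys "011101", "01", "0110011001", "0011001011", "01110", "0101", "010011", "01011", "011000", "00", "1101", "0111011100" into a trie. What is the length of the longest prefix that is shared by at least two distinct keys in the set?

The deepest shared node is where two words last agree before diverging.
"011101" and "0111011100" agree on "011101" (6 characters) before diverging; nothing deeper is shared.
Longest shared-prefix length: 6

6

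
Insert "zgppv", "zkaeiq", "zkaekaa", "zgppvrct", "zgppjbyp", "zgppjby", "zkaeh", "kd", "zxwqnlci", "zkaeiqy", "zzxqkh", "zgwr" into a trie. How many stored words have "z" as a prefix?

11

Filter for entries beginning with "z":
Matches: "zgppjby", "zgppjbyp", "zgppv", "zgppvrct", "zgwr", "zkaeh", "zkaeiq", "zkaeiqy", "zkaekaa", "zxwqnlci", "zzxqkh"
Count: 11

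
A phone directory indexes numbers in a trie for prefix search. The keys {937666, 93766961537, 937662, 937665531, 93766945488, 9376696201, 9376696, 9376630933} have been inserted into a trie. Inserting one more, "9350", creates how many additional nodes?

2

The longest prefix of "9350" already in the trie is "93" (length 2).
Each of the 2 remaining characters creates one node.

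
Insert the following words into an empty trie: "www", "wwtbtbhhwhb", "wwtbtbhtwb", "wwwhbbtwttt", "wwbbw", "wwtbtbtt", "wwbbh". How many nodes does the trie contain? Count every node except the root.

Trace insertions, counting only characters that open a new branch:
  "www" → 3 new (w, w, w)
  "wwtbtbhhwhb" → prefix "ww" already present; 9 new (t, b, t, b, h, h, w, h, b)
  "wwtbtbhtwb" → prefix "wwtbtbh" already present; 3 new (t, w, b)
  "wwwhbbtwttt" → prefix "www" already present; 8 new (h, b, b, t, w, t, t, t)
  "wwbbw" → prefix "ww" already present; 3 new (b, b, w)
  "wwtbtbtt" → prefix "wwtbtb" already present; 2 new (t, t)
  "wwbbh" → prefix "wwbb" already present; 1 new (h)
Total nodes = 3 + 9 + 3 + 8 + 3 + 2 + 1 = 29

29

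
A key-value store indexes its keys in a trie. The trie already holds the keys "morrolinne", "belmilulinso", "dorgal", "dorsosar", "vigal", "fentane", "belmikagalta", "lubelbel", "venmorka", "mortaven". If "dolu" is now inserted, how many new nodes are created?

2

"do" is already a path in the trie; the remaining "lu" must be added.
So 4 − 2 = 2 new nodes.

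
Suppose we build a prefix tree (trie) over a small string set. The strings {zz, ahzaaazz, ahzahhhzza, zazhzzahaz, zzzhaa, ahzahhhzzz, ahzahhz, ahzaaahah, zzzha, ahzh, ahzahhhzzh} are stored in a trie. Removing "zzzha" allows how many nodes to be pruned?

0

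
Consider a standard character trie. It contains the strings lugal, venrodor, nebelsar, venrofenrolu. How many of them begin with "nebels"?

1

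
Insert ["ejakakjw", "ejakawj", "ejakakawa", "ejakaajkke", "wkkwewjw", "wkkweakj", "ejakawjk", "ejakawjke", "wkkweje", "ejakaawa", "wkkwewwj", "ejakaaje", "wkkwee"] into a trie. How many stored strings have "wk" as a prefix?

5

Traverse to the node for "wk", then collect every word in that subtree.
Words under "wk": wkkweakj, wkkwee, wkkweje, wkkwewjw, wkkwewwj
Count: 5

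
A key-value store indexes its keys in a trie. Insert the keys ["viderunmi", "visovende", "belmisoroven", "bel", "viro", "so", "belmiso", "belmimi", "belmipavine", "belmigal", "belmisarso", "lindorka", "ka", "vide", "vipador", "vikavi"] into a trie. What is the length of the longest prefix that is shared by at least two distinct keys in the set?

Look for the deepest trie node that still has at least two words in its subtree.
"belmiso" and "belmisoroven" agree on "belmiso" (7 characters) before diverging; nothing deeper is shared.
Longest shared-prefix length: 7

7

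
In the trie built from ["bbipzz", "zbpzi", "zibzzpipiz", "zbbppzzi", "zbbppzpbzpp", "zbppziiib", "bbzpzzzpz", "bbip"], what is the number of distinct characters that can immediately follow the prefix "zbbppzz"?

1

The children of the "zbbppzz" node are the distinct next characters among strings starting with "zbbppzz".
Characters that immediately follow "zbbppzz" among the stored strings: {i}.
That node has 1 child edge.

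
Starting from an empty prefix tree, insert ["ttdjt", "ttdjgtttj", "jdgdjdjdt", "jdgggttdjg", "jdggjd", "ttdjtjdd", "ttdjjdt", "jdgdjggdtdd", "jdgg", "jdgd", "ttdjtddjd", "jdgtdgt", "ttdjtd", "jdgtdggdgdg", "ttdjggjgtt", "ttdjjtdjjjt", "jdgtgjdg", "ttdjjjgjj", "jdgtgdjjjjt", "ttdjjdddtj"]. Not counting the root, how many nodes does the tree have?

82

For each word, the new-node count is its length minus the longest prefix already in the trie:
  "ttdjt" → 5 new (t, t, d, j, t)
  "ttdjgtttj" → prefix "ttdj" already present; 5 new (g, t, t, t, j)
  "jdgdjdjdt" → 9 new (j, d, g, d, j, d, j, d, t)
  "jdgggttdjg" → prefix "jdg" already present; 7 new (g, g, t, t, d, j, g)
  "jdggjd" → prefix "jdgg" already present; 2 new (j, d)
  "ttdjtjdd" → prefix "ttdjt" already present; 3 new (j, d, d)
  "ttdjjdt" → prefix "ttdj" already present; 3 new (j, d, t)
  "jdgdjggdtdd" → prefix "jdgdj" already present; 6 new (g, g, d, t, d, d)
  "jdgg" → prefix "jdgg" already present; 0 new (none)
  "jdgd" → prefix "jdgd" already present; 0 new (none)
  "ttdjtddjd" → prefix "ttdjt" already present; 4 new (d, d, j, d)
  "jdgtdgt" → prefix "jdg" already present; 4 new (t, d, g, t)
  "ttdjtd" → prefix "ttdjtd" already present; 0 new (none)
  "jdgtdggdgdg" → prefix "jdgtdg" already present; 5 new (g, d, g, d, g)
  "ttdjggjgtt" → prefix "ttdjg" already present; 5 new (g, j, g, t, t)
  "ttdjjtdjjjt" → prefix "ttdjj" already present; 6 new (t, d, j, j, j, t)
  "jdgtgjdg" → prefix "jdgt" already present; 4 new (g, j, d, g)
  "ttdjjjgjj" → prefix "ttdjj" already present; 4 new (j, g, j, j)
  "jdgtgdjjjjt" → prefix "jdgtg" already present; 6 new (d, j, j, j, j, t)
  "ttdjjdddtj" → prefix "ttdjjd" already present; 4 new (d, d, t, j)
Total nodes = 5 + 5 + 9 + 7 + 2 + 3 + 3 + 6 + 0 + 0 + 4 + 4 + 0 + 5 + 5 + 6 + 4 + 4 + 6 + 4 = 82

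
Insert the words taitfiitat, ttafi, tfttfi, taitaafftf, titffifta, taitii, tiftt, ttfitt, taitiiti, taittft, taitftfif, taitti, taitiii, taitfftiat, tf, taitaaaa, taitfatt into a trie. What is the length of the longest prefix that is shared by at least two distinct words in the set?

6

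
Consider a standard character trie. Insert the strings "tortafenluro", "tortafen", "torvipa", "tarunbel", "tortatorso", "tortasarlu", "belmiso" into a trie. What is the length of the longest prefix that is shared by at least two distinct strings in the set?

8

Look for the deepest trie node that still has at least two words in its subtree.
e.g. "tortafen" and "tortafenluro" share the prefix "tortafen" of length 8; no pair shares a longer one.
Longest shared-prefix length: 8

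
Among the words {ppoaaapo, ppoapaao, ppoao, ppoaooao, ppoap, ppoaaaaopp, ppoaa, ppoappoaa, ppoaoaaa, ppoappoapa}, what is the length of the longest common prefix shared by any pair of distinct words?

8

Look for the deepest trie node that still has at least two words in its subtree.
"ppoappoaa" and "ppoappoapa" agree on "ppoappoa" (8 characters) before diverging; nothing deeper is shared.
Longest shared-prefix length: 8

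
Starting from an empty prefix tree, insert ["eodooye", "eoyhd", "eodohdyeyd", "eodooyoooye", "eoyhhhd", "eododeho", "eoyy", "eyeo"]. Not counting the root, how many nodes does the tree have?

32

Insert word by word; a character creates a node only if that edge doesn't already exist:
  "eodooye" → 7 new (e, o, d, o, o, y, e)
  "eoyhd" → prefix "eo" already present; 3 new (y, h, d)
  "eodohdyeyd" → prefix "eodo" already present; 6 new (h, d, y, e, y, d)
  "eodooyoooye" → prefix "eodooy" already present; 5 new (o, o, o, y, e)
  "eoyhhhd" → prefix "eoyh" already present; 3 new (h, h, d)
  "eododeho" → prefix "eodo" already present; 4 new (d, e, h, o)
  "eoyy" → prefix "eoy" already present; 1 new (y)
  "eyeo" → prefix "e" already present; 3 new (y, e, o)
Total nodes = 7 + 3 + 6 + 5 + 3 + 4 + 1 + 3 = 32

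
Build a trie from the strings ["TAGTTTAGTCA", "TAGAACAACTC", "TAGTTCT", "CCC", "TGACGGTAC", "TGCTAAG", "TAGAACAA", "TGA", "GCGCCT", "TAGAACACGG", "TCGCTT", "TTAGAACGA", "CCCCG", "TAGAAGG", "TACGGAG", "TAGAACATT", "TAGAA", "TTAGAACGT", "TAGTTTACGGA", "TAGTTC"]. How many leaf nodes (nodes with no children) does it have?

15

Leaves are exactly the stored words that no other stored word extends.
Those words: "CCCCG", "GCGCCT", "TACGGAG", "TAGAACAACTC", "TAGAACACGG", "TAGAACATT", "TAGAAGG", "TAGTTCT", "TAGTTTACGGA", "TAGTTTAGTCA", "TCGCTT", "TGACGGTAC", "TGCTAAG", "TTAGAACGA", "TTAGAACGT"
Leaf count: 15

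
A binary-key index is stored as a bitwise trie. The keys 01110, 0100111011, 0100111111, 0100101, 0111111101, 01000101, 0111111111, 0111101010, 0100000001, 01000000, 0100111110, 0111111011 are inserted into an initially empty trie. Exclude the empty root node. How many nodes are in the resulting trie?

44

For each word, the new-node count is its length minus the longest prefix already in the trie:
  "01110" → 5 new (0, 1, 1, 1, 0)
  "0100111011" → prefix "01" already present; 8 new (0, 0, 1, 1, 1, 0, 1, 1)
  "0100111111" → prefix "0100111" already present; 3 new (1, 1, 1)
  "0100101" → prefix "01001" already present; 2 new (0, 1)
  "0111111101" → prefix "0111" already present; 6 new (1, 1, 1, 1, 0, 1)
  "01000101" → prefix "0100" already present; 4 new (0, 1, 0, 1)
  "0111111111" → prefix "01111111" already present; 2 new (1, 1)
  "0111101010" → prefix "01111" already present; 5 new (0, 1, 0, 1, 0)
  "0100000001" → prefix "01000" already present; 5 new (0, 0, 0, 0, 1)
  "01000000" → prefix "01000000" already present; 0 new (none)
  "0100111110" → prefix "010011111" already present; 1 new (0)
  "0111111011" → prefix "0111111" already present; 3 new (0, 1, 1)
Total nodes = 5 + 8 + 3 + 2 + 6 + 4 + 2 + 5 + 5 + 0 + 1 + 3 = 44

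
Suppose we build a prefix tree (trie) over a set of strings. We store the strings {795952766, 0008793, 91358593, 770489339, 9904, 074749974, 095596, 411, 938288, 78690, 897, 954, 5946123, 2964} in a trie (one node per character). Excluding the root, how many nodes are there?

76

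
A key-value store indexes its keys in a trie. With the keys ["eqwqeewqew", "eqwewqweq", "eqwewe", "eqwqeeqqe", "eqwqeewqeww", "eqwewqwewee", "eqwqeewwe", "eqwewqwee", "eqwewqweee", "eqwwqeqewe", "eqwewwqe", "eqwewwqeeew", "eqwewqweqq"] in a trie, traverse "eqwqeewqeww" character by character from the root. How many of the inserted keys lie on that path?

Traverse "eqwqeewqeww" character by character; count nodes along the way that are marked as word ends.
Prefixes of the query that are stored words: "eqwqeewqew", "eqwqeewqeww"
Count: 2

2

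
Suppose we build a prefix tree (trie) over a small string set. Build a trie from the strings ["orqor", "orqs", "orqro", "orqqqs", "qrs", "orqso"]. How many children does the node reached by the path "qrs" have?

0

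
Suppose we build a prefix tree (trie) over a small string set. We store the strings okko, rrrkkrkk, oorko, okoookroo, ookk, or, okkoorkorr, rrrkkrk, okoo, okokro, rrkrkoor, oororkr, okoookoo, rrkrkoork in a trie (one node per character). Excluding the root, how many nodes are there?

Count nodes per top-level branch (shared prefixes stored once):
  'o'-branch (okko, okkoorkorr, okokro, okoo, okoookoo, okoookroo, ookk, oorko, oororkr, or): 33 nodes
  'r'-branch (rrkrkoor, rrkrkoork, rrrkkrk, rrrkkrkk): 15 nodes
Sum: 48

48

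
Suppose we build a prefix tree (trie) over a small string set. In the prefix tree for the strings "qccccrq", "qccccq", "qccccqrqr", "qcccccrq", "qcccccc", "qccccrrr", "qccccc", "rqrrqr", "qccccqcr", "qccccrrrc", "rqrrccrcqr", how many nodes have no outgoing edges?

8

A leaf is a node with no children — equivalently, the end of a word that is not a proper prefix of any other stored word.
Those words: "qcccccc", "qcccccrq", "qccccqcr", "qccccqrqr", "qccccrq", "qccccrrrc", "rqrrccrcqr", "rqrrqr"
Leaf count: 8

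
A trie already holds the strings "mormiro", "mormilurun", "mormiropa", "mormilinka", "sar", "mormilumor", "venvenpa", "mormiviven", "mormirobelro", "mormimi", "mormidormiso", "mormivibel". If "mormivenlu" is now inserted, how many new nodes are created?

Walking "mormivenlu" from the root, the first 6 characters ("mormiv") follow existing edges; "e" is the first miss.
Each of the 4 remaining characters creates one node.

4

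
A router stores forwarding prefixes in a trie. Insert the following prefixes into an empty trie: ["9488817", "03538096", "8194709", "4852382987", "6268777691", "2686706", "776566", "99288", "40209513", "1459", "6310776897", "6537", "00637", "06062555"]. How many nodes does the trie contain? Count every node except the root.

Insert word by word; a character creates a node only if that edge doesn't already exist:
  "9488817" → 7 new (9, 4, 8, 8, 8, 1, 7)
  "03538096" → 8 new (0, 3, 5, 3, 8, 0, 9, 6)
  "8194709" → 7 new (8, 1, 9, 4, 7, 0, 9)
  "4852382987" → 10 new (4, 8, 5, 2, 3, 8, 2, 9, 8, 7)
  "6268777691" → 10 new (6, 2, 6, 8, 7, 7, 7, 6, 9, 1)
  "2686706" → 7 new (2, 6, 8, 6, 7, 0, 6)
  "776566" → 6 new (7, 7, 6, 5, 6, 6)
  "99288" → prefix "9" already present; 4 new (9, 2, 8, 8)
  "40209513" → prefix "4" already present; 7 new (0, 2, 0, 9, 5, 1, 3)
  "1459" → 4 new (1, 4, 5, 9)
  "6310776897" → prefix "6" already present; 9 new (3, 1, 0, 7, 7, 6, 8, 9, 7)
  "6537" → prefix "6" already present; 3 new (5, 3, 7)
  "00637" → prefix "0" already present; 4 new (0, 6, 3, 7)
  "06062555" → prefix "0" already present; 7 new (6, 0, 6, 2, 5, 5, 5)
Total nodes = 7 + 8 + 7 + 10 + 10 + 7 + 6 + 4 + 7 + 4 + 9 + 3 + 4 + 7 = 93

93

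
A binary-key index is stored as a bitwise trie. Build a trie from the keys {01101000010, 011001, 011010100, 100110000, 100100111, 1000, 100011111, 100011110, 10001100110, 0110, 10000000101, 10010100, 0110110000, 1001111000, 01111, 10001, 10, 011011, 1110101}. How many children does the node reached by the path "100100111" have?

0

Walk "100100111" from the root, arriving at one node.
No stored string extends past "100100111".
That node has 0 child edges.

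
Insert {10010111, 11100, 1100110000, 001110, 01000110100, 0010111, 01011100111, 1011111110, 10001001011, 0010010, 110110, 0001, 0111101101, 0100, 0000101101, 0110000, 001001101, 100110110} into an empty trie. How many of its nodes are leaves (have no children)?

17

Leaves are exactly the stored words that no other stored word extends.
Those words: "0000101101", "0001", "0010010", "001001101", "0010111", "001110", "01000110100", "01011100111", "0110000", "0111101101", "10001001011", "10010111", "100110110", "1011111110", "1100110000", "110110", "11100"
Leaf count: 17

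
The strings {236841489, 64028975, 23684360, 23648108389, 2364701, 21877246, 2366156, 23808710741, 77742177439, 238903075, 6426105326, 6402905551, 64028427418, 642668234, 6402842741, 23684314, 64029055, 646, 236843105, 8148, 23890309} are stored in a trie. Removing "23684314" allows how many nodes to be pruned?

1

After clearing the end-marker at "23684314", prune upward until reaching a node still needed by another word.
The suffix "4" (1 node) is used only by "23684314"; the node for "2368431" still has the child "0", so pruning stops there.
Nodes removed: 1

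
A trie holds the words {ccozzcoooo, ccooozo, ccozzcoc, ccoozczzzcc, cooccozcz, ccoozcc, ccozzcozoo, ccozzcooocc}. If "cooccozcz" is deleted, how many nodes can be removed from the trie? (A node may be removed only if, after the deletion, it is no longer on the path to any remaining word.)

After clearing the end-marker at "cooccozcz", prune upward until reaching a node still needed by another word.
The suffix "ooccozcz" (8 nodes) is used only by "cooccozcz"; the node for "c" still has the child "c", so pruning stops there.
Nodes removed: 8

8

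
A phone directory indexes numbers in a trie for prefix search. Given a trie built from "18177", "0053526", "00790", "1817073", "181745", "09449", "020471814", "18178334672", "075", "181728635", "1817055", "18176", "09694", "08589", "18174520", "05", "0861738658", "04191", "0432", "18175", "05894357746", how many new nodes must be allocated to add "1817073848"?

"1817073" is already a path in the trie; the remaining "848" must be added.
Each of the 3 remaining characters creates one node.

3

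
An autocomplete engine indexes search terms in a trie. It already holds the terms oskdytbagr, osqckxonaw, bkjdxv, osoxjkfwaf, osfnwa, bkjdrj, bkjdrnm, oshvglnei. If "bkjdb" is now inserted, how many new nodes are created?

1

The longest prefix of "bkjdb" already in the trie is "bkjd" (length 4).
So 5 − 4 = 1 new nodes.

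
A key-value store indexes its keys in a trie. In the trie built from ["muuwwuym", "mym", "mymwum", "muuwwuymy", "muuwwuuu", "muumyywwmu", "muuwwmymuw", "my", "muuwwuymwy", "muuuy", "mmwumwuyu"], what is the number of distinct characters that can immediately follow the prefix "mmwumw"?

Walk "mmwumw" from the root, arriving at one node.
Distinct next characters after "mmwumw": u.
That node has 1 child edge.

1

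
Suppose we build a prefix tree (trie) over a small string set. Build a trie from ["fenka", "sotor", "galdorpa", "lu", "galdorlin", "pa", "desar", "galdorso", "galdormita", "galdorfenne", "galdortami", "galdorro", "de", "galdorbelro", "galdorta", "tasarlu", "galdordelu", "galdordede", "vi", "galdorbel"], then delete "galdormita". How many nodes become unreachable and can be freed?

4

Walk "galdormita" from the leaf back toward the root, removing each node that no remaining word uses.
The suffix "mita" (4 nodes) is used only by "galdormita"; the node for "galdor" still has the child "p", so pruning stops there.
Nodes removed: 4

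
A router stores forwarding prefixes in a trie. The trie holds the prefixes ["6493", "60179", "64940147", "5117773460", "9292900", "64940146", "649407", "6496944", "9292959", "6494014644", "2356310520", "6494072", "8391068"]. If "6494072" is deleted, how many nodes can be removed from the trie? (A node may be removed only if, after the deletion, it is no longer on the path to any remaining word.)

1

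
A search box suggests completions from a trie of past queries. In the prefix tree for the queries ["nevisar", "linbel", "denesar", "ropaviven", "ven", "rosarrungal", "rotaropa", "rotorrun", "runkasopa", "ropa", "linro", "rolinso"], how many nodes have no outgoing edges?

Leaves are exactly the stored words that no other stored word extends.
Those words: "denesar", "linbel", "linro", "nevisar", "rolinso", "ropaviven", "rosarrungal", "rotaropa", "rotorrun", "runkasopa", "ven"
Leaf count: 11

11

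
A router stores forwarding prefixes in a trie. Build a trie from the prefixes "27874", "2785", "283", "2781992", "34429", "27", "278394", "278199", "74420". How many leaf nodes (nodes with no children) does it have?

Leaves are exactly the stored words that no other stored word extends.
Those words: "2781992", "278394", "2785", "27874", "283", "34429", "74420"
Leaf count: 7

7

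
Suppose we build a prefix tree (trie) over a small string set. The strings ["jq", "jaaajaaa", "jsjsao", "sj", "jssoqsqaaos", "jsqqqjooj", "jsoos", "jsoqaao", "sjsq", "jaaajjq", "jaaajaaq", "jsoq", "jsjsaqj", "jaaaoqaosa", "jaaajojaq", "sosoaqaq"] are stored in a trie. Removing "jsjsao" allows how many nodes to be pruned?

1

After clearing the end-marker at "jsjsao", prune upward until reaching a node still needed by another word.
The suffix "o" (1 node) is used only by "jsjsao"; the node for "jsjsa" still has the child "q", so pruning stops there.
Nodes removed: 1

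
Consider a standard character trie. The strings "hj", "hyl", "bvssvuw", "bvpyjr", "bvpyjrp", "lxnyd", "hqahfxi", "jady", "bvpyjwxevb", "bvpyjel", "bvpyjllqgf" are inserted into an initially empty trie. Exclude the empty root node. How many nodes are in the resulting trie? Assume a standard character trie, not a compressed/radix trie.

Trace insertions, counting only characters that open a new branch:
  "hj" → 2 new (h, j)
  "hyl" → prefix "h" already present; 2 new (y, l)
  "bvssvuw" → 7 new (b, v, s, s, v, u, w)
  "bvpyjr" → prefix "bv" already present; 4 new (p, y, j, r)
  "bvpyjrp" → prefix "bvpyjr" already present; 1 new (p)
  "lxnyd" → 5 new (l, x, n, y, d)
  "hqahfxi" → prefix "h" already present; 6 new (q, a, h, f, x, i)
  "jady" → 4 new (j, a, d, y)
  "bvpyjwxevb" → prefix "bvpyj" already present; 5 new (w, x, e, v, b)
  "bvpyjel" → prefix "bvpyj" already present; 2 new (e, l)
  "bvpyjllqgf" → prefix "bvpyj" already present; 5 new (l, l, q, g, f)
Total nodes = 2 + 2 + 7 + 4 + 1 + 5 + 6 + 4 + 5 + 2 + 5 = 43

43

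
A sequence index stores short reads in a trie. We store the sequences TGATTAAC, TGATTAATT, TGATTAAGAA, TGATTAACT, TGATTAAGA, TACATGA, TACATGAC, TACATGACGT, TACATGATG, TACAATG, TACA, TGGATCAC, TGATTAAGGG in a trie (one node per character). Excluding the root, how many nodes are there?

Count nodes per top-level branch (shared prefixes stored once):
  'T'-branch (TACA, TACAATG, TACATGA, TACATGAC, TACATGACGT, TACATGATG, TGATTAAC, TGATTAACT, TGATTAAGA, TGATTAAGAA, TGATTAAGGG, TGATTAATT, TGGATCAC): 36 nodes
Sum: 36

36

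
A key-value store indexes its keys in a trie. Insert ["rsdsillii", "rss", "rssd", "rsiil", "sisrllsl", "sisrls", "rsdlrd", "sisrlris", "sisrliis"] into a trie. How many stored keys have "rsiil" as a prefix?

1

Walk to "rsiil"; the words in its subtree are exactly those with that prefix.
Words under "rsiil": rsiil
Count: 1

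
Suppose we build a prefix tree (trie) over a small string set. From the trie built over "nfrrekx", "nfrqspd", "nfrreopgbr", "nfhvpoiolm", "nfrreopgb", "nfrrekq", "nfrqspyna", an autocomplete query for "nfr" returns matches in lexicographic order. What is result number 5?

nfrreopgb

Filter for "nfr…" and sort: "nfrqspd", "nfrqspyna", "nfrrekq", "nfrrekx", "nfrreopgb", "nfrreopgbr"
The 5th is nfrreopgb.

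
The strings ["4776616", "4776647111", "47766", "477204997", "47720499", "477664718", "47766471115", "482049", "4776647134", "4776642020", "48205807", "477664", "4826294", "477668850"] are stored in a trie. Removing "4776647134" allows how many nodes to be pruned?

2

After clearing the end-marker at "4776647134", prune upward until reaching a node still needed by another word.
The suffix "34" (2 nodes) is used only by "4776647134"; the node for "47766471" still has the child "1", so pruning stops there.
Nodes removed: 2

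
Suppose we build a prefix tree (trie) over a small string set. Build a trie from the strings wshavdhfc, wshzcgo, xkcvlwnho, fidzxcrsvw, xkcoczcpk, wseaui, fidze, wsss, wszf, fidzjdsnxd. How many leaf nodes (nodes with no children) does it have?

Leaves are exactly the stored words that no other stored word extends.
Those words: "fidze", "fidzjdsnxd", "fidzxcrsvw", "wseaui", "wshavdhfc", "wshzcgo", "wsss", "wszf", "xkcoczcpk", "xkcvlwnho"
Leaf count: 10

10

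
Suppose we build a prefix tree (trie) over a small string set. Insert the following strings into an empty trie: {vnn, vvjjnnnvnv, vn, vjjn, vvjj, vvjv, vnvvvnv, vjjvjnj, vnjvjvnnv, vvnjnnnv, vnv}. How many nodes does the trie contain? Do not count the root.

Trace insertions, counting only characters that open a new branch:
  "vnn" → 3 new (v, n, n)
  "vvjjnnnvnv" → prefix "v" already present; 9 new (v, j, j, n, n, n, v, n, v)
  "vn" → prefix "vn" already present; 0 new (none)
  "vjjn" → prefix "v" already present; 3 new (j, j, n)
  "vvjj" → prefix "vvjj" already present; 0 new (none)
  "vvjv" → prefix "vvj" already present; 1 new (v)
  "vnvvvnv" → prefix "vn" already present; 5 new (v, v, v, n, v)
  "vjjvjnj" → prefix "vjj" already present; 4 new (v, j, n, j)
  "vnjvjvnnv" → prefix "vn" already present; 7 new (j, v, j, v, n, n, v)
  "vvnjnnnv" → prefix "vv" already present; 6 new (n, j, n, n, n, v)
  "vnv" → prefix "vnv" already present; 0 new (none)
Total nodes = 3 + 9 + 0 + 3 + 0 + 1 + 5 + 4 + 7 + 6 + 0 = 38

38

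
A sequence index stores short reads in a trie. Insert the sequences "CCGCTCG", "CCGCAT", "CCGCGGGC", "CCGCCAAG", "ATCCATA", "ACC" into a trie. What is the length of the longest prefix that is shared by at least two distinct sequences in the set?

4

Look for the deepest trie node that still has at least two words in its subtree.
e.g. "CCGCAT" and "CCGCCAAG" share the prefix "CCGC" of length 4; no pair shares a longer one.
Longest shared-prefix length: 4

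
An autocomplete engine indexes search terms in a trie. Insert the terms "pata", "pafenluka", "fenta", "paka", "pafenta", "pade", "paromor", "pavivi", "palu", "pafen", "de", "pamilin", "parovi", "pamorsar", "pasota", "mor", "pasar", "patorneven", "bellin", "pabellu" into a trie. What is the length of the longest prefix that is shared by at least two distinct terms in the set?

5

The deepest shared node is where two words last agree before diverging.
e.g. "pafen" and "pafenluka" share the prefix "pafen" of length 5; no pair shares a longer one.
Longest shared-prefix length: 5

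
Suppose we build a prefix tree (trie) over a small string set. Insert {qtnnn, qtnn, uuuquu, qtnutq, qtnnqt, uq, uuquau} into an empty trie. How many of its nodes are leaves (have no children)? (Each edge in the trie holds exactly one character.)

Leaves are exactly the stored words that no other stored word extends.
Those words: "qtnnn", "qtnnqt", "qtnutq", "uq", "uuquau", "uuuquu"
Leaf count: 6

6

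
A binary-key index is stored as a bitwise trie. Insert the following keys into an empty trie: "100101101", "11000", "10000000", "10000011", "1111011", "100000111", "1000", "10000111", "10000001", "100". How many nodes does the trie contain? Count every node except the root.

30

Trie structure (* marks end of a word):
(root)
└─ 1
   ├─ 0
   │  └─ 0 *
   │     ├─ 0 *
   │     │  └─ 0
   │     │     ├─ 0
   │     │     │  ├─ 0
   │     │     │  │  ├─ 0 *
   │     │     │  │  └─ 1 *
   │     │     │  └─ 1
   │     │     │     └─ 1 *
   │     │     │        └─ 1 *
   │     │     └─ 1
   │     │        └─ 1
   │     │           └─ 1 *
   │     └─ 1
   │        └─ 0
   │           └─ 1
   │              └─ 1
   │                 └─ 0
   │                    └─ 1 *
   └─ 1
      ├─ 0
      │  └─ 0
      │     └─ 0 *
      └─ 1
         └─ 1
            └─ 0
               └─ 1
                  └─ 1 *
Counting every labelled node above: 30.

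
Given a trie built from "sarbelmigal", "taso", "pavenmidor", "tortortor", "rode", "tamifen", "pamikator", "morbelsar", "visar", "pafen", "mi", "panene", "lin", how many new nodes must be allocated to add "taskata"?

4

Walking "taskata" from the root, the first 3 characters ("tas") follow existing edges; "k" is the first miss.
New nodes needed: |"taskata"| − 3 = 7 − 3 = 4.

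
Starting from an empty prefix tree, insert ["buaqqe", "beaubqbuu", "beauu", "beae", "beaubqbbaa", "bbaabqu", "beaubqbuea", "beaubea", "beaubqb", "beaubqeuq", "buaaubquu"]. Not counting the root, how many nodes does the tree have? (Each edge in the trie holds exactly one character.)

38

Trie structure (* marks end of a word):
(root)
└─ b
   ├─ b
   │  └─ a
   │     └─ a
   │        └─ b
   │           └─ q
   │              └─ u *
   ├─ e
   │  └─ a
   │     ├─ e *
   │     └─ u
   │        ├─ b
   │        │  ├─ e
   │        │  │  └─ a *
   │        │  └─ q
   │        │     ├─ b *
   │        │     │  ├─ b
   │        │     │  │  └─ a
   │        │     │  │     └─ a *
   │        │     │  └─ u
   │        │     │     ├─ e
   │        │     │     │  └─ a *
   │        │     │     └─ u *
   │        │     └─ e
   │        │        └─ u
   │        │           └─ q *
   │        └─ u *
   └─ u
      └─ a
         ├─ a
         │  └─ u
         │     └─ b
         │        └─ q
         │           └─ u
         │              └─ u *
         └─ q
            └─ q
               └─ e *
Counting every labelled node above: 38.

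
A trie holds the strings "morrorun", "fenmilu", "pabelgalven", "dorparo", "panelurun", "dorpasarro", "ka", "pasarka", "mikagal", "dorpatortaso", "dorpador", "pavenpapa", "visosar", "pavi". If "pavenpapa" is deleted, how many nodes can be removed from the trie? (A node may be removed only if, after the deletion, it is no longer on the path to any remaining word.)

6

Walk "pavenpapa" from the leaf back toward the root, removing each node that no remaining word uses.
The suffix "enpapa" (6 nodes) is used only by "pavenpapa"; the node for "pav" still has the child "i", so pruning stops there.
Nodes removed: 6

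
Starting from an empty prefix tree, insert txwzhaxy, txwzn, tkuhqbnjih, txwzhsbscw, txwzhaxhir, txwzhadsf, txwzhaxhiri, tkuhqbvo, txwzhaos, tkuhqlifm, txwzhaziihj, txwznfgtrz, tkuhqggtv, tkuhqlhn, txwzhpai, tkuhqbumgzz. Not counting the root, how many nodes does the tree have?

62

Count nodes per top-level branch (shared prefixes stored once):
  't'-branch (tkuhqbnjih, tkuhqbumgzz, tkuhqbvo, tkuhqggtv, tkuhqlhn, tkuhqlifm, txwzhadsf, txwzhaos, txwzhaxhir, txwzhaxhiri, txwzhaxy, txwzhaziihj, txwzhpai, txwzhsbscw, txwzn, txwznfgtrz): 62 nodes
Sum: 62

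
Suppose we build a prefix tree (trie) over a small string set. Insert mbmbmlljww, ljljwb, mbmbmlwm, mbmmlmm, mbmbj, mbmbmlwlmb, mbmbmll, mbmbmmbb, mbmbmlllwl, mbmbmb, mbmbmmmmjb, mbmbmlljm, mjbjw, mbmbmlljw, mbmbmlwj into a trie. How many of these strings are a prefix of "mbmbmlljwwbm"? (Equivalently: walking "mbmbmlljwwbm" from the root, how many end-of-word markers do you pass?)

Check each prefix of "mbmbmlljwwbm" against the stored set — each match is an end-marker on the path.
Prefixes of the query that are stored words: "mbmbmll", "mbmbmlljw", "mbmbmlljww"
Count: 3

3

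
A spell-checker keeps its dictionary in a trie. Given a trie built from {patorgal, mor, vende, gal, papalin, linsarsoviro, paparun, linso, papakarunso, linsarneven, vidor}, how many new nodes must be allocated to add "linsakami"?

4

Walking "linsakami" from the root, the first 5 characters ("linsa") follow existing edges; "k" is the first miss.
New nodes needed: |"linsakami"| − 5 = 9 − 5 = 4.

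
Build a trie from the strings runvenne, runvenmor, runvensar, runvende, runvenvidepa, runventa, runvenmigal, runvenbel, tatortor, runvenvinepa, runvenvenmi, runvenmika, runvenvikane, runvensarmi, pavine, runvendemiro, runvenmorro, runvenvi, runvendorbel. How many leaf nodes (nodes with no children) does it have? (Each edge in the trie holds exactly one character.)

A leaf is a node with no children — equivalently, the end of a word that is not a proper prefix of any other stored word.
Those words: "pavine", "runvenbel", "runvendemiro", "runvendorbel", "runvenmigal", "runvenmika", "runvenmorro", "runvenne", "runvensarmi", "runventa", "runvenvenmi", "runvenvidepa", "runvenvikane", "runvenvinepa", "tatortor"
Leaf count: 15

15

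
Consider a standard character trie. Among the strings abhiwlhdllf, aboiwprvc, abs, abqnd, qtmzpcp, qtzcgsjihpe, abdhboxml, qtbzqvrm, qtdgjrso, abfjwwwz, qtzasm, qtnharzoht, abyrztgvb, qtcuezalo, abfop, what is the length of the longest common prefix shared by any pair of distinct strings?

3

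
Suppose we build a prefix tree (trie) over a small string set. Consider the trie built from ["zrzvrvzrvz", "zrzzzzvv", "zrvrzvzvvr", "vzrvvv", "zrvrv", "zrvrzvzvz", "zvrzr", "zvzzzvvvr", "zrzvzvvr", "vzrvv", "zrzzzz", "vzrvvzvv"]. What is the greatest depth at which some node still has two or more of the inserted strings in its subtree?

8

Equivalently: take the maximum, over all pairs, of their longest common prefix length.
"zrvrzvzvvr" and "zrvrzvzvz" agree on "zrvrzvzv" (8 characters) before diverging; nothing deeper is shared.
Longest shared-prefix length: 8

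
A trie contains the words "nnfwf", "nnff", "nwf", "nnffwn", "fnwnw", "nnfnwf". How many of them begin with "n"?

Filter for entries beginning with "n":
Words under "n": nnff, nnffwn, nnfnwf, nnfwf, nwf
Count: 5

5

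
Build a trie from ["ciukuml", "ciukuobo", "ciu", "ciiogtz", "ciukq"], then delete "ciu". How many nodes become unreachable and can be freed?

0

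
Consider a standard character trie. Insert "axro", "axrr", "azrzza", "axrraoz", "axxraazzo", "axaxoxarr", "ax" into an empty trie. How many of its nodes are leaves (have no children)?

5

Leaves are exactly the stored words that no other stored word extends.
Those words: "axaxoxarr", "axro", "axrraoz", "axxraazzo", "azrzza"
Leaf count: 5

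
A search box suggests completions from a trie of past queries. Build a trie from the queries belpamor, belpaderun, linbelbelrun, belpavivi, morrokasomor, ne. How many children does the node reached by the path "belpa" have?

Walk "belpa" from the root, arriving at one node.
Characters that immediately follow "belpa" among the stored strings: {d, m, v}.
That node has 3 child edges.

3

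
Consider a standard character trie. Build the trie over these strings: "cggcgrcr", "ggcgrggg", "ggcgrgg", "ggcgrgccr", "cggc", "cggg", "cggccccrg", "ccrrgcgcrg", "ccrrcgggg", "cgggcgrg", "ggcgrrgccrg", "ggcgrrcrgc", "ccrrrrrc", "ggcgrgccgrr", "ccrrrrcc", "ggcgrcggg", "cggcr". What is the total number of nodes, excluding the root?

For each word, the new-node count is its length minus the longest prefix already in the trie:
  "cggcgrcr" → 8 new (c, g, g, c, g, r, c, r)
  "ggcgrggg" → 8 new (g, g, c, g, r, g, g, g)
  "ggcgrgg" → prefix "ggcgrgg" already present; 0 new (none)
  "ggcgrgccr" → prefix "ggcgrg" already present; 3 new (c, c, r)
  "cggc" → prefix "cggc" already present; 0 new (none)
  "cggg" → prefix "cgg" already present; 1 new (g)
  "cggccccrg" → prefix "cggc" already present; 5 new (c, c, c, r, g)
  "ccrrgcgcrg" → prefix "c" already present; 9 new (c, r, r, g, c, g, c, r, g)
  "ccrrcgggg" → prefix "ccrr" already present; 5 new (c, g, g, g, g)
  "cgggcgrg" → prefix "cggg" already present; 4 new (c, g, r, g)
  "ggcgrrgccrg" → prefix "ggcgr" already present; 6 new (r, g, c, c, r, g)
  "ggcgrrcrgc" → prefix "ggcgrr" already present; 4 new (c, r, g, c)
  "ccrrrrrc" → prefix "ccrr" already present; 4 new (r, r, r, c)
  "ggcgrgccgrr" → prefix "ggcgrgcc" already present; 3 new (g, r, r)
  "ccrrrrcc" → prefix "ccrrrr" already present; 2 new (c, c)
  "ggcgrcggg" → prefix "ggcgr" already present; 4 new (c, g, g, g)
  "cggcr" → prefix "cggc" already present; 1 new (r)
Total nodes = 8 + 8 + 0 + 3 + 0 + 1 + 5 + 9 + 5 + 4 + 6 + 4 + 4 + 3 + 2 + 4 + 1 = 67

67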